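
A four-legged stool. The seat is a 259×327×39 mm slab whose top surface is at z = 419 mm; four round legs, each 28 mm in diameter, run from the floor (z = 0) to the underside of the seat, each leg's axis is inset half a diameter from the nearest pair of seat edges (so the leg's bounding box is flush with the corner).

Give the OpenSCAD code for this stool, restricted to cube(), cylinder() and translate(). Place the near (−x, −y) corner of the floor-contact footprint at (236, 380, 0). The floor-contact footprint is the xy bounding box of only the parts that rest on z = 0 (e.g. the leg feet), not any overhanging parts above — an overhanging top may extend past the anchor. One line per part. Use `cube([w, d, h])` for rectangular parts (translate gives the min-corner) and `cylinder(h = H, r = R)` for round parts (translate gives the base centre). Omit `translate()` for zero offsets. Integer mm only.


// leg_h = 419 - 39 = 380
translate([236, 380, 380]) cube([259, 327, 39]);
translate([250, 394, 0]) cylinder(h = 380, r = 14);
translate([481, 394, 0]) cylinder(h = 380, r = 14);
translate([250, 693, 0]) cylinder(h = 380, r = 14);
translate([481, 693, 0]) cylinder(h = 380, r = 14);


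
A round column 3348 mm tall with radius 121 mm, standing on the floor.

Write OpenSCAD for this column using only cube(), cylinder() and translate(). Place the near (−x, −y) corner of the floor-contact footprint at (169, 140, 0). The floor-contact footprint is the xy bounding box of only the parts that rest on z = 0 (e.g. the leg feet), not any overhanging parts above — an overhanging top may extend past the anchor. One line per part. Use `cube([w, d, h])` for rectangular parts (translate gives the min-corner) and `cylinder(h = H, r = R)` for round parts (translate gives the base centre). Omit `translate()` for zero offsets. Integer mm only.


translate([290, 261, 0]) cylinder(h = 3348, r = 121);


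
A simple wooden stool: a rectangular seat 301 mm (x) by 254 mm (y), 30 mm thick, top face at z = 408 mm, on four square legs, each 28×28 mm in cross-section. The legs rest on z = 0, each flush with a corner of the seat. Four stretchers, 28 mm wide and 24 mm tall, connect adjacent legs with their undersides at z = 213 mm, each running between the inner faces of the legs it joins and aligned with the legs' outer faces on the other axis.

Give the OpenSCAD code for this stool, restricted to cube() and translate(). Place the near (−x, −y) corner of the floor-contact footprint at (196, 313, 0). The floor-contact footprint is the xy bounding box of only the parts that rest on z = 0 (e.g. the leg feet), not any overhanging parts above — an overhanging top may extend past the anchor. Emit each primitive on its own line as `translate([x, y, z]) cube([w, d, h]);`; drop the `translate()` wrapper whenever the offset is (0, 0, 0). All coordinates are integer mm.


translate([196, 313, 378]) cube([301, 254, 30]);
translate([196, 313, 0]) cube([28, 28, 378]);
translate([469, 313, 0]) cube([28, 28, 378]);
translate([196, 539, 0]) cube([28, 28, 378]);
translate([469, 539, 0]) cube([28, 28, 378]);
translate([224, 313, 213]) cube([245, 28, 24]);
translate([224, 539, 213]) cube([245, 28, 24]);
translate([196, 341, 213]) cube([28, 198, 24]);
translate([469, 341, 213]) cube([28, 198, 24]);


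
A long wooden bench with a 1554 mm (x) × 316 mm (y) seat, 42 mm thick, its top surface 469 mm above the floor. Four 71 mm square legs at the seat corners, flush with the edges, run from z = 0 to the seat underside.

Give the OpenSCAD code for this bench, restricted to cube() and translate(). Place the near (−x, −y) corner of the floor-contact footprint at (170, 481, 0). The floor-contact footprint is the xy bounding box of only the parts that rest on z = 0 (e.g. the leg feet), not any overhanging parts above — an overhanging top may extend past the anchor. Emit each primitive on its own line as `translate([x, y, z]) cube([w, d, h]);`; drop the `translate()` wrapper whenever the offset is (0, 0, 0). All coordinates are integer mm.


// leg_h = 469 − 42 = 427
translate([170, 481, 427]) cube([1554, 316, 42]);
translate([170, 481, 0]) cube([71, 71, 427]);
translate([170, 726, 0]) cube([71, 71, 427]);
translate([1653, 481, 0]) cube([71, 71, 427]);
translate([1653, 726, 0]) cube([71, 71, 427]);


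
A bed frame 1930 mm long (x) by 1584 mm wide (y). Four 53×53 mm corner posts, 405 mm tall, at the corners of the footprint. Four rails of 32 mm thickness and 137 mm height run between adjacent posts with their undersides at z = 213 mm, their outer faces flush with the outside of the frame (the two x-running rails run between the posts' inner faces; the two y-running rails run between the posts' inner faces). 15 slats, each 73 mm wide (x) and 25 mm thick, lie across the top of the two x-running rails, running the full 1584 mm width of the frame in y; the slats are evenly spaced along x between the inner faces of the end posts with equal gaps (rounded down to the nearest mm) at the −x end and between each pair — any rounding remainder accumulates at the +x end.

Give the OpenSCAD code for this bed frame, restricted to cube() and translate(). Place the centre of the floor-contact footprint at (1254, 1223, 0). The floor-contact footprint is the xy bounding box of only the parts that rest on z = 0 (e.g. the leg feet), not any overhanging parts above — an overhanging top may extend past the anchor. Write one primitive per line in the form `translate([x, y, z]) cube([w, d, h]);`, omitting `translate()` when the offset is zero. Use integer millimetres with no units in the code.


translate([289, 431, 0]) cube([53, 53, 405]);
translate([289, 1962, 0]) cube([53, 53, 405]);
translate([2166, 431, 0]) cube([53, 53, 405]);
translate([2166, 1962, 0]) cube([53, 53, 405]);
translate([342, 431, 213]) cube([1824, 32, 137]);
translate([342, 1983, 213]) cube([1824, 32, 137]);
translate([289, 484, 213]) cube([32, 1478, 137]);
translate([2187, 484, 213]) cube([32, 1478, 137]);
translate([387, 431, 350]) cube([73, 1584, 25]);
translate([505, 431, 350]) cube([73, 1584, 25]);
translate([623, 431, 350]) cube([73, 1584, 25]);
translate([741, 431, 350]) cube([73, 1584, 25]);
translate([859, 431, 350]) cube([73, 1584, 25]);
translate([977, 431, 350]) cube([73, 1584, 25]);
translate([1095, 431, 350]) cube([73, 1584, 25]);
translate([1213, 431, 350]) cube([73, 1584, 25]);
translate([1331, 431, 350]) cube([73, 1584, 25]);
translate([1449, 431, 350]) cube([73, 1584, 25]);
translate([1567, 431, 350]) cube([73, 1584, 25]);
translate([1685, 431, 350]) cube([73, 1584, 25]);
translate([1803, 431, 350]) cube([73, 1584, 25]);
translate([1921, 431, 350]) cube([73, 1584, 25]);
translate([2039, 431, 350]) cube([73, 1584, 25]);


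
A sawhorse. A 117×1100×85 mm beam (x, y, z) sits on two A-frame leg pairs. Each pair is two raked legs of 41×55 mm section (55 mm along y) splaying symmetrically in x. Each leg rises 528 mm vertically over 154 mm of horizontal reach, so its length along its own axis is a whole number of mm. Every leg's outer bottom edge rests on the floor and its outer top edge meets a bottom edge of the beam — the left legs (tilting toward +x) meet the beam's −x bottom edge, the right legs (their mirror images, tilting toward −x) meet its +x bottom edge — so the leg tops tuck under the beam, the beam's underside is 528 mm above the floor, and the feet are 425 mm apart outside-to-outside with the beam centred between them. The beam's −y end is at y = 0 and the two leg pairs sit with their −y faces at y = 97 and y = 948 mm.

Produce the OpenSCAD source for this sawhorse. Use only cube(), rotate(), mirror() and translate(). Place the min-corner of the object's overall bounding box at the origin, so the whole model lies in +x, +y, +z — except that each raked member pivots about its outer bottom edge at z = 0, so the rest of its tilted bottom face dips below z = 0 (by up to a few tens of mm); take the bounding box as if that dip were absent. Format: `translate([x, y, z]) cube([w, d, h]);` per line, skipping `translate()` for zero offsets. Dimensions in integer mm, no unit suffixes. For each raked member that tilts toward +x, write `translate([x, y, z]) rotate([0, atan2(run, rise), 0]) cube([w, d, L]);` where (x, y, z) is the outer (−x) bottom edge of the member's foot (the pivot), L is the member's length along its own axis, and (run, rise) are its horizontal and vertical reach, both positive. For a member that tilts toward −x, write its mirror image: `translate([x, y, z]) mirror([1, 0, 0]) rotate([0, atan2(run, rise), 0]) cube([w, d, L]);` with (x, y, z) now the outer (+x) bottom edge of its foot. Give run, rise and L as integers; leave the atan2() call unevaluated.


// leg length = √(154² + 528²) = 550
// right-leg outer foot x = 2·154 + 117 = 425
// beam min-corner = (154, 0, 528)
translate([154, 0, 528]) cube([117, 1100, 85]);
translate([0, 97, 0]) rotate([0, atan2(154, 528), 0]) cube([41, 55, 550]);
translate([425, 97, 0]) mirror([1, 0, 0]) rotate([0, atan2(154, 528), 0]) cube([41, 55, 550]);
translate([0, 948, 0]) rotate([0, atan2(154, 528), 0]) cube([41, 55, 550]);
translate([425, 948, 0]) mirror([1, 0, 0]) rotate([0, atan2(154, 528), 0]) cube([41, 55, 550]);


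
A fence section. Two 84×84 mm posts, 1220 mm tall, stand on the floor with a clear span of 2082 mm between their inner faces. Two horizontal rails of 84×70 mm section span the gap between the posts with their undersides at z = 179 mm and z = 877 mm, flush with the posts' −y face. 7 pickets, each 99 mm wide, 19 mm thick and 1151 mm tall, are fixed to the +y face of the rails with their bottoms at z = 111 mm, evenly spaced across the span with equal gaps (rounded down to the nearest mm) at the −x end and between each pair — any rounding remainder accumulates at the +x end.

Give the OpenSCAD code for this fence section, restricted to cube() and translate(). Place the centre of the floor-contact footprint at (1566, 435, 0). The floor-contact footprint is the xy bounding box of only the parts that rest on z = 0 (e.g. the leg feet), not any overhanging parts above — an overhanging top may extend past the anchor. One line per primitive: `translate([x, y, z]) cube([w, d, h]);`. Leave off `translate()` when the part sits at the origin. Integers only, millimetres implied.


translate([441, 393, 0]) cube([84, 84, 1220]);
translate([2607, 393, 0]) cube([84, 84, 1220]);
translate([525, 393, 179]) cube([2082, 84, 70]);
translate([525, 393, 877]) cube([2082, 84, 70]);
translate([698, 477, 111]) cube([99, 19, 1151]);
translate([970, 477, 111]) cube([99, 19, 1151]);
translate([1242, 477, 111]) cube([99, 19, 1151]);
translate([1514, 477, 111]) cube([99, 19, 1151]);
translate([1786, 477, 111]) cube([99, 19, 1151]);
translate([2058, 477, 111]) cube([99, 19, 1151]);
translate([2330, 477, 111]) cube([99, 19, 1151]);


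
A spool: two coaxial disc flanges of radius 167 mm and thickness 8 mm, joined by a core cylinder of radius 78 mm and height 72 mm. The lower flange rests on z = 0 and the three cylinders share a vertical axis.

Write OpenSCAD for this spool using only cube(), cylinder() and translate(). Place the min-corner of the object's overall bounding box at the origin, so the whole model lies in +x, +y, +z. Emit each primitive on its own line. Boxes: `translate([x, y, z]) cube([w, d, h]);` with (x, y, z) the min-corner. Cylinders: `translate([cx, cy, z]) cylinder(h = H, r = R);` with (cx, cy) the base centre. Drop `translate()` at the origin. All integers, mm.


translate([167, 167, 0]) cylinder(h = 8, r = 167);
translate([167, 167, 8]) cylinder(h = 72, r = 78);
translate([167, 167, 80]) cylinder(h = 8, r = 167);


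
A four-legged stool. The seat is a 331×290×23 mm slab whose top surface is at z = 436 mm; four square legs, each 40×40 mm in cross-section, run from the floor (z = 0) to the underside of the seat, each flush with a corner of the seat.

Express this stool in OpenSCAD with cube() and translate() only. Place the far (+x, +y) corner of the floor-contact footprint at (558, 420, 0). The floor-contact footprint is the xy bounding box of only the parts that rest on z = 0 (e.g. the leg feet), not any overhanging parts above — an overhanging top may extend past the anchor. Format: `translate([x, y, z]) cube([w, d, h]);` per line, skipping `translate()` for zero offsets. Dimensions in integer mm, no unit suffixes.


// leg_h = 436 - 23 = 413
translate([227, 130, 413]) cube([331, 290, 23]);
translate([227, 130, 0]) cube([40, 40, 413]);
translate([518, 130, 0]) cube([40, 40, 413]);
translate([227, 380, 0]) cube([40, 40, 413]);
translate([518, 380, 0]) cube([40, 40, 413]);


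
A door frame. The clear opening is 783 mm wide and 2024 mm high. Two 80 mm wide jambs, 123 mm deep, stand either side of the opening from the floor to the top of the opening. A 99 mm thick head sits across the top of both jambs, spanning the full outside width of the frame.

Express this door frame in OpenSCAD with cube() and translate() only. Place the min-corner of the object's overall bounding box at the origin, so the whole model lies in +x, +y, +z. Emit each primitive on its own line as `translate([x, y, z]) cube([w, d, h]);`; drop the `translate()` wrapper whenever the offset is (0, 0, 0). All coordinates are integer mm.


cube([80, 123, 2024]);
translate([863, 0, 0]) cube([80, 123, 2024]);
translate([0, 0, 2024]) cube([943, 123, 99]);


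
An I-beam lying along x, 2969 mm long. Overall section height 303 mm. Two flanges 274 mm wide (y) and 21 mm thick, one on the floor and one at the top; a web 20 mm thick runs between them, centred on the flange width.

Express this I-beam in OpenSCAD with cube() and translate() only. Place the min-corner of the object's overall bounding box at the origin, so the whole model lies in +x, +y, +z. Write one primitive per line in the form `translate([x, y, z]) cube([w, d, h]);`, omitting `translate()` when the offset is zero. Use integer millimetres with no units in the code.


cube([2969, 274, 21]);
translate([0, 127, 21]) cube([2969, 20, 261]);
translate([0, 0, 282]) cube([2969, 274, 21]);


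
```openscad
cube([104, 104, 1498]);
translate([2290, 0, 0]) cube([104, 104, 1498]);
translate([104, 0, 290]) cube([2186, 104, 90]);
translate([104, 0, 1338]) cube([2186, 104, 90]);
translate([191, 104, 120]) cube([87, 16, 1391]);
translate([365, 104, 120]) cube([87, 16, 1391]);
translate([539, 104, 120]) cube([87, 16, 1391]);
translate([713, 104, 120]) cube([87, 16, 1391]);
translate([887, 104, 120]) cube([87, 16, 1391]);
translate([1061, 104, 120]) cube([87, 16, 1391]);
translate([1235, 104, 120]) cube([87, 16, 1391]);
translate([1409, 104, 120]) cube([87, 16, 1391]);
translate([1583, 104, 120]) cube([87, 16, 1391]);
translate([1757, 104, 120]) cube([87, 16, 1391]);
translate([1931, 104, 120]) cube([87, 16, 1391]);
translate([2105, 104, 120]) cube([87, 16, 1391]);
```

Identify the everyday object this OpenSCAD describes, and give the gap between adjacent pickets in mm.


A fence section. The picket gap is 87 mm.

Two posts, two rails, 12 pickets — a fence section. Span 2186 mm holds 12 pickets of 87 mm with 13 equal gaps: ⌊(2186 − 12·87) / 13⌋ = 87 mm.


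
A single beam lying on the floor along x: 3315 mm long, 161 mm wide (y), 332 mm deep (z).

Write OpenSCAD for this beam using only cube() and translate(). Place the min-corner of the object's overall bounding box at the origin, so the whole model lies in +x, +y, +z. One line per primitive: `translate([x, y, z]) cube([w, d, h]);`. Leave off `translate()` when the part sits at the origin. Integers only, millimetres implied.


cube([3315, 161, 332]);


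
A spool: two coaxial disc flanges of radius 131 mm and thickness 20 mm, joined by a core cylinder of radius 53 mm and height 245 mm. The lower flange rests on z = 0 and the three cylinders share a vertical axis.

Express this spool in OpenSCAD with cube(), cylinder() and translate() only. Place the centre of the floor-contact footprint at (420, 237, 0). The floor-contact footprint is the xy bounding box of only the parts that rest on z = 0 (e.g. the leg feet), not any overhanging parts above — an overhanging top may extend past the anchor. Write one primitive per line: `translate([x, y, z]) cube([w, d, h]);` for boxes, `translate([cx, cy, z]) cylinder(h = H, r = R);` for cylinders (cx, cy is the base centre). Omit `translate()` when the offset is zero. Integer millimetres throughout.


translate([420, 237, 0]) cylinder(h = 20, r = 131);
translate([420, 237, 20]) cylinder(h = 245, r = 53);
translate([420, 237, 265]) cylinder(h = 20, r = 131);


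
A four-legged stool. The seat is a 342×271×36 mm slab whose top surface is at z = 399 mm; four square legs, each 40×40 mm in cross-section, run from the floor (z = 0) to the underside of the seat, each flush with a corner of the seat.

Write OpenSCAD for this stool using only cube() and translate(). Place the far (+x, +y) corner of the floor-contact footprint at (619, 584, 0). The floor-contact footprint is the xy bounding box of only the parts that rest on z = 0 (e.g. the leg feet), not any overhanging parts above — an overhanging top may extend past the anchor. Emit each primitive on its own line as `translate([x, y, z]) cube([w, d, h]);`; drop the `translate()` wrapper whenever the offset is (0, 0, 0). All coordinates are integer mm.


translate([277, 313, 363]) cube([342, 271, 36]);
translate([277, 313, 0]) cube([40, 40, 363]);
translate([579, 313, 0]) cube([40, 40, 363]);
translate([277, 544, 0]) cube([40, 40, 363]);
translate([579, 544, 0]) cube([40, 40, 363]);


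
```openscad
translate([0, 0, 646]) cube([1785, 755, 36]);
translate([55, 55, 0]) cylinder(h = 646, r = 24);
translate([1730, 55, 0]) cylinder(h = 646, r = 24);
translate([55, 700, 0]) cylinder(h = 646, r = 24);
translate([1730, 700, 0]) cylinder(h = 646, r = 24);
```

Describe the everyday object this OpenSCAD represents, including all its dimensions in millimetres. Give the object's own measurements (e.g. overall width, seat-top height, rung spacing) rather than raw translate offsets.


A table: top 1785 mm (x) × 755 mm (y), 36 mm thick, upper face at z = 682 mm, on four round legs of 48 mm diameter, each leg's bounding box inset 31 mm from the nearest pair of top edges from z = 0 to the bottom of the top.


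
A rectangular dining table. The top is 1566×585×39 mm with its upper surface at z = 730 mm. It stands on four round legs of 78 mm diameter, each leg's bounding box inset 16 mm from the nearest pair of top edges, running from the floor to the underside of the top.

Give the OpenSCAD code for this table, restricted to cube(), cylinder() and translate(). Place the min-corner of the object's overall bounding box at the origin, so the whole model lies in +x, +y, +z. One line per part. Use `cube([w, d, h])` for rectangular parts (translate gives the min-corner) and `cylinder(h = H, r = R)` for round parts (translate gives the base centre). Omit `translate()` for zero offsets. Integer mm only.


// leg_h = 730 - 39 = 691
translate([0, 0, 691]) cube([1566, 585, 39]);
translate([55, 55, 0]) cylinder(h = 691, r = 39);
translate([1511, 55, 0]) cylinder(h = 691, r = 39);
translate([55, 530, 0]) cylinder(h = 691, r = 39);
translate([1511, 530, 0]) cylinder(h = 691, r = 39);


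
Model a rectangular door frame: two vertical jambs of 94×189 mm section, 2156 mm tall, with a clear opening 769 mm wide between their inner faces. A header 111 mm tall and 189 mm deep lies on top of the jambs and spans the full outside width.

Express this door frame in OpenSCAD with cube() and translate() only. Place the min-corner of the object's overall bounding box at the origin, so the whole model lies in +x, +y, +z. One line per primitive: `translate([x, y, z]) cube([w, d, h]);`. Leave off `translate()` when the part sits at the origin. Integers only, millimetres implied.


cube([94, 189, 2156]);
translate([863, 0, 0]) cube([94, 189, 2156]);
translate([0, 0, 2156]) cube([957, 189, 111]);


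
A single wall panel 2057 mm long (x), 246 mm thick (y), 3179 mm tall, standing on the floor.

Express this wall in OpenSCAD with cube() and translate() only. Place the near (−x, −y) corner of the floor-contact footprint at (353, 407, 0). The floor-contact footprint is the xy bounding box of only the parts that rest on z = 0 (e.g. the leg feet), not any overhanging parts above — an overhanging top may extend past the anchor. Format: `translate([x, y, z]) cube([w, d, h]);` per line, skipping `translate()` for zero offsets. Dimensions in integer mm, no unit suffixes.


translate([353, 407, 0]) cube([2057, 246, 3179]);


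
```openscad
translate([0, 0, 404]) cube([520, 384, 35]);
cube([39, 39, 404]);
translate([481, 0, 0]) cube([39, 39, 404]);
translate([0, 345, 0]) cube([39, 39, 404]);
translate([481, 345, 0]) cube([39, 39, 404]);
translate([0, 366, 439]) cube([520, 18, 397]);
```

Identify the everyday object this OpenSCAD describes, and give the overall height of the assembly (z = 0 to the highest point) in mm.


A chair. The overall height is 836 mm.

A slab on four corner posts with a tall panel at the back — a chair. The seat slab sits at z = 404 with thickness 35, and the 397 mm backrest starts at the seat top, so the overall height is 404 + 35 + 397 = 836 mm.


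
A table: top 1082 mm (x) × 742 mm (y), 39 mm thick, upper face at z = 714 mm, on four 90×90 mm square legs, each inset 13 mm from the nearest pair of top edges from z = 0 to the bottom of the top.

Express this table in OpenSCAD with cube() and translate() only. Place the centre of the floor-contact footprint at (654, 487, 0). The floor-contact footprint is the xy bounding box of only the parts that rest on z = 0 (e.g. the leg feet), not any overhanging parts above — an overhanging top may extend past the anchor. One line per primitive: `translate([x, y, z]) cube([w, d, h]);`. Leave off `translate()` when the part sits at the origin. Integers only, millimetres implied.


translate([113, 116, 675]) cube([1082, 742, 39]);
translate([126, 129, 0]) cube([90, 90, 675]);
translate([1092, 129, 0]) cube([90, 90, 675]);
translate([126, 755, 0]) cube([90, 90, 675]);
translate([1092, 755, 0]) cube([90, 90, 675]);


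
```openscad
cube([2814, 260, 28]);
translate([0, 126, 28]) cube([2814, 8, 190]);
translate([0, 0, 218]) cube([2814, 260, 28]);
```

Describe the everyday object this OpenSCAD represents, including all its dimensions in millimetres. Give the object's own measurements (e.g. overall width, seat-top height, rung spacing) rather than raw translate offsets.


An I-beam lying along x, 2814 mm long. Overall section height 246 mm. Two flanges 260 mm wide (y) and 28 mm thick, one on the floor and one at the top; a web 8 mm thick runs between them, centred on the flange width.


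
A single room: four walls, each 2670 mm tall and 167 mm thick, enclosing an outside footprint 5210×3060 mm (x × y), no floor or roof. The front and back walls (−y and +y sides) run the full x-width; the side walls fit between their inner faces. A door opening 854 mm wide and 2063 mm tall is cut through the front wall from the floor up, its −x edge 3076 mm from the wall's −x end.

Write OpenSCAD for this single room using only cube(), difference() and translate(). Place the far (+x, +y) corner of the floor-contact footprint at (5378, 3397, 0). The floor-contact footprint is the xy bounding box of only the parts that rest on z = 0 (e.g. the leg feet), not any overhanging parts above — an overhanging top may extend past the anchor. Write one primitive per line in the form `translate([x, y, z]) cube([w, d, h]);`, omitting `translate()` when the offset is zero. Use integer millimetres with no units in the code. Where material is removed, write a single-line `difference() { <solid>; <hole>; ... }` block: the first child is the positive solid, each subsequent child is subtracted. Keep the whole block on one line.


difference() { translate([168, 337, 0]) cube([5210, 167, 2670]); translate([3244, 337, 0]) cube([854, 167, 2063]); }
translate([168, 3230, 0]) cube([5210, 167, 2670]);
translate([168, 504, 0]) cube([167, 2726, 2670]);
translate([5211, 504, 0]) cube([167, 2726, 2670]);


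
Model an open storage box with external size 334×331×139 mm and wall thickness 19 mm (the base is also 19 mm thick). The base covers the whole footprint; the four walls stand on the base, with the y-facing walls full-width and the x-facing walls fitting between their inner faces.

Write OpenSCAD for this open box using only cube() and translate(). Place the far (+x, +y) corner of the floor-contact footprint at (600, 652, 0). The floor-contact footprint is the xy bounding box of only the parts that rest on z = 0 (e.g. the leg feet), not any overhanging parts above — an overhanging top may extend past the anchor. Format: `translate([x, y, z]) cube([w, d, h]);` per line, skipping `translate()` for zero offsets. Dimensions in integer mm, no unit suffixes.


translate([266, 321, 0]) cube([334, 331, 19]);
translate([266, 321, 19]) cube([334, 19, 120]);
translate([266, 633, 19]) cube([334, 19, 120]);
translate([266, 340, 19]) cube([19, 293, 120]);
translate([581, 340, 19]) cube([19, 293, 120]);


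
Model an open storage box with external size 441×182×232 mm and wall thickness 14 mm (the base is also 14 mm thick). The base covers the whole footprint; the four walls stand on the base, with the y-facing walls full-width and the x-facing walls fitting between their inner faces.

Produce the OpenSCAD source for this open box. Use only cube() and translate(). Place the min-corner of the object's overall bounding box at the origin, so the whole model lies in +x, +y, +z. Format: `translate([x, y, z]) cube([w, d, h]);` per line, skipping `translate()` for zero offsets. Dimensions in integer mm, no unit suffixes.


cube([441, 182, 14]);
translate([0, 0, 14]) cube([441, 14, 218]);
translate([0, 168, 14]) cube([441, 14, 218]);
translate([0, 14, 14]) cube([14, 154, 218]);
translate([427, 14, 14]) cube([14, 154, 218]);


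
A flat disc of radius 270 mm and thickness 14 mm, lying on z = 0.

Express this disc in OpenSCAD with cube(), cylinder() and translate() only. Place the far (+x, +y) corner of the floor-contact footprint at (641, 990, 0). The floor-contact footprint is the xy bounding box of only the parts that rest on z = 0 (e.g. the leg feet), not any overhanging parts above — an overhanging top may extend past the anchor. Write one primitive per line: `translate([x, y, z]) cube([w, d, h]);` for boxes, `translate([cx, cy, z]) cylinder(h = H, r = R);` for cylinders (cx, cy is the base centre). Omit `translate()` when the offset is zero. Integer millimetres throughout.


translate([371, 720, 0]) cylinder(h = 14, r = 270);


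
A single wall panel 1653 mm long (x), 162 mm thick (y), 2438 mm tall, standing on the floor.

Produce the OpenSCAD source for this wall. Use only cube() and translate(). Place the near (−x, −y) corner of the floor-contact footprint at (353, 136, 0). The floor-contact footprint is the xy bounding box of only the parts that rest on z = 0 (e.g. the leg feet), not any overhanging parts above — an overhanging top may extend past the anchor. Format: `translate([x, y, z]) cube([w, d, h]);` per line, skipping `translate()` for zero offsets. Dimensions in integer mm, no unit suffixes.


translate([353, 136, 0]) cube([1653, 162, 2438]);


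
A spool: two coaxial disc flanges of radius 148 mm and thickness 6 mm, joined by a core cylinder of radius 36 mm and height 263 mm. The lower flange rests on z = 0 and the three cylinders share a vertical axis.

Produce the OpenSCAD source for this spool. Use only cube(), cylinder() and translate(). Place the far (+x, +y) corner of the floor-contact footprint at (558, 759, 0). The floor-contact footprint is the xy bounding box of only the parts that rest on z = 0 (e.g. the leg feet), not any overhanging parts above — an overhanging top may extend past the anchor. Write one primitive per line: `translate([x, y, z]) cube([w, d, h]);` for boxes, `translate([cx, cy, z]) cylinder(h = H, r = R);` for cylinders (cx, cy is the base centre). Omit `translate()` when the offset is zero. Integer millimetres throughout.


translate([410, 611, 0]) cylinder(h = 6, r = 148);
translate([410, 611, 6]) cylinder(h = 263, r = 36);
translate([410, 611, 269]) cylinder(h = 6, r = 148);


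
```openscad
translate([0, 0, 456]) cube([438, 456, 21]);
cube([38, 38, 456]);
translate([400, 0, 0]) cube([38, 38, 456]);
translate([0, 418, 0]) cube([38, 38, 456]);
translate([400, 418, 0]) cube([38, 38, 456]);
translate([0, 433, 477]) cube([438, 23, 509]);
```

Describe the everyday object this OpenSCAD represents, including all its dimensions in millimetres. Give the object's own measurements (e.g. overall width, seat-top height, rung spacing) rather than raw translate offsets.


A chair. The seat is a 438×456×21 mm slab with its top at z = 477 mm, on four 38×38 mm corner legs (flush with the seat edges, standing on z = 0). A flat backrest 23 mm thick, 509 mm tall, spans the full seat width and rises from the seat top along its +y edge, rear face flush with the rear of the seat.


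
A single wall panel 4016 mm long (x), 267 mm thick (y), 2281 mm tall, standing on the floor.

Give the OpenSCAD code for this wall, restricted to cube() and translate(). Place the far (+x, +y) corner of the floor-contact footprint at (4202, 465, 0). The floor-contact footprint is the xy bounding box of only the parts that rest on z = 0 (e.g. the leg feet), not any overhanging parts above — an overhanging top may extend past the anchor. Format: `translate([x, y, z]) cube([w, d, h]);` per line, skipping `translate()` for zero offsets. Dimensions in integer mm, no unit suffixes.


translate([186, 198, 0]) cube([4016, 267, 2281]);


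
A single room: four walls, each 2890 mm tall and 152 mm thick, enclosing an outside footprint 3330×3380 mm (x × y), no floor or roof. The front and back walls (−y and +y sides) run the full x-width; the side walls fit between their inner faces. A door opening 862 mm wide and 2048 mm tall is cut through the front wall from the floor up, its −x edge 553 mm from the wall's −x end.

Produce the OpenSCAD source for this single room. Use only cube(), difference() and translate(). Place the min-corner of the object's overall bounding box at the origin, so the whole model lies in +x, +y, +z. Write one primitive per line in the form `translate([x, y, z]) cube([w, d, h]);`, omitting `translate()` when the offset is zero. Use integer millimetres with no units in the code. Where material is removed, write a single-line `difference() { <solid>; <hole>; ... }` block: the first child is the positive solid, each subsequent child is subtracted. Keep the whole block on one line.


difference() { cube([3330, 152, 2890]); translate([553, 0, 0]) cube([862, 152, 2048]); }
translate([0, 3228, 0]) cube([3330, 152, 2890]);
translate([0, 152, 0]) cube([152, 3076, 2890]);
translate([3178, 152, 0]) cube([152, 3076, 2890]);


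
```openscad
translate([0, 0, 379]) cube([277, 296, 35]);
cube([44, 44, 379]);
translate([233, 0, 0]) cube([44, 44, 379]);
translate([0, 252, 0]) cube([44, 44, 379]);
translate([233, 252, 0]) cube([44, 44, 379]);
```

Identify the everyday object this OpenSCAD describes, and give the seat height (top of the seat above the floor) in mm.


A stool. The seat height is 414 mm.

A 277×296×35 slab at z = 379 on four corner posts — a stool. The seat top is 379 + 35 = 414 mm.


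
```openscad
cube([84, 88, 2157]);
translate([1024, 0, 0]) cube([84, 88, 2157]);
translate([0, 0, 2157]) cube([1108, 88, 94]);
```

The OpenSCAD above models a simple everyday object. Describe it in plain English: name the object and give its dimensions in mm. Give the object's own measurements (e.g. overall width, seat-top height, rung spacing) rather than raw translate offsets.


A door frame. The clear opening is 940 mm wide and 2157 mm high. Two 84 mm wide jambs, 88 mm deep, stand either side of the opening from the floor to the top of the opening. A 94 mm thick head sits across the top of both jambs, spanning the full outside width of the frame.


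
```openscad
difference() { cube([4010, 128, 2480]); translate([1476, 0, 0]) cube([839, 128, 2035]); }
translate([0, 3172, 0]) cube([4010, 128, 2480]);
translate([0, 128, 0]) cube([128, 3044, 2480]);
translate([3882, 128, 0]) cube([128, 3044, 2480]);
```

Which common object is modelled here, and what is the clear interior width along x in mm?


A single room. The interior width is 3754 mm.

Four walls enclosing a rectangle with a door in the front wall — a room. Outside width 4010 minus two 128 mm walls gives 3754 mm.


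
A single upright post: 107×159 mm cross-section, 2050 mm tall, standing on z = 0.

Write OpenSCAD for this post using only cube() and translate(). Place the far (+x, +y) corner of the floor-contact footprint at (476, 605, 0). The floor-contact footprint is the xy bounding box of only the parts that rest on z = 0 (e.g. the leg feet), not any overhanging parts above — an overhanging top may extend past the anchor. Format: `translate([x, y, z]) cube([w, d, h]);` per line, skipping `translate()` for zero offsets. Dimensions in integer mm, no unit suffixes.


translate([369, 446, 0]) cube([107, 159, 2050]);


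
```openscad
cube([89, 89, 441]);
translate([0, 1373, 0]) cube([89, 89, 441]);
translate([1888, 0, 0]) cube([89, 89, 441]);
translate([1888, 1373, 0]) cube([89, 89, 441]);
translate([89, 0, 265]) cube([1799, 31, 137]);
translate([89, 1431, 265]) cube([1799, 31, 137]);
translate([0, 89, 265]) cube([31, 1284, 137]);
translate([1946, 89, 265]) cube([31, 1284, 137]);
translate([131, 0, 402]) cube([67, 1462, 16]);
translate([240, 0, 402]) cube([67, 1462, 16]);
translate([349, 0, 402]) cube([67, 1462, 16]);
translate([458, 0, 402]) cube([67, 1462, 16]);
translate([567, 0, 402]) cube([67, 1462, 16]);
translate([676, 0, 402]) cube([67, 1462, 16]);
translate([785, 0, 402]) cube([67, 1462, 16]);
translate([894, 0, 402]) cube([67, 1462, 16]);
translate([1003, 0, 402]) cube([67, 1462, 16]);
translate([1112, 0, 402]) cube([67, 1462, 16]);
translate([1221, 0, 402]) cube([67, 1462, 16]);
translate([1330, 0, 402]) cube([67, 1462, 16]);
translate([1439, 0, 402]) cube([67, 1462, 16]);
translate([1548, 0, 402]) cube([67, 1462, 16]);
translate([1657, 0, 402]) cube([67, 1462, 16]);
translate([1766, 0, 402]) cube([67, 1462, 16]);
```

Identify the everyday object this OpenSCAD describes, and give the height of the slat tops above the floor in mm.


A bed frame. The slat-top height is 418 mm.

Four posts, four rails, and a row of slats — a bed frame. Slats sit on the rails at z = 265 + 137 = 402; with slat thickness 16, the top is 418 mm.


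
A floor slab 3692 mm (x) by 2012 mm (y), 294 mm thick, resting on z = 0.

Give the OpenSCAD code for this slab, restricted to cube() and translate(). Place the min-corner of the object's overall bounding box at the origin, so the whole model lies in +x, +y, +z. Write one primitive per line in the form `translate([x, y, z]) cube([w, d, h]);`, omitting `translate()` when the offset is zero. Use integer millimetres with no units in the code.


cube([3692, 2012, 294]);


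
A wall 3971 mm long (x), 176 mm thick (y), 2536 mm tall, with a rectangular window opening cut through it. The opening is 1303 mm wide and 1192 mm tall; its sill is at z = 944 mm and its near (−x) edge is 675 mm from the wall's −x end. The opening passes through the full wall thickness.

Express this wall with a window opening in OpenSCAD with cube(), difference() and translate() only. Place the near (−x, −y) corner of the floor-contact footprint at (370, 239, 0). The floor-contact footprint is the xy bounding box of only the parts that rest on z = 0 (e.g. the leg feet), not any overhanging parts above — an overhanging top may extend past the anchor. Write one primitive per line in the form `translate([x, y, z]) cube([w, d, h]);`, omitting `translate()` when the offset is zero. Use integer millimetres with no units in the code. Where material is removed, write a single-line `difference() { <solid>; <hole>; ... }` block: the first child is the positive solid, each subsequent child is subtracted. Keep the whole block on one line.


difference() { translate([370, 239, 0]) cube([3971, 176, 2536]); translate([1045, 239, 944]) cube([1303, 176, 1192]); }


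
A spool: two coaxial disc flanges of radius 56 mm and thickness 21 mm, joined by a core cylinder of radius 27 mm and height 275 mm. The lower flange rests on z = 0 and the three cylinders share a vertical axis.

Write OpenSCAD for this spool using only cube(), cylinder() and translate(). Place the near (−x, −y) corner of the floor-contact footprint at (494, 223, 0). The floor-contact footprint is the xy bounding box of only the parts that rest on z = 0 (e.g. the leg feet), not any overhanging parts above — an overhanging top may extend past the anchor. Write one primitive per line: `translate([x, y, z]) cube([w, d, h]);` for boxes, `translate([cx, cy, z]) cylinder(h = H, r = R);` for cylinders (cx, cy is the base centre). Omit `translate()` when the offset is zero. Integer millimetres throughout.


translate([550, 279, 0]) cylinder(h = 21, r = 56);
translate([550, 279, 21]) cylinder(h = 275, r = 27);
translate([550, 279, 296]) cylinder(h = 21, r = 56);


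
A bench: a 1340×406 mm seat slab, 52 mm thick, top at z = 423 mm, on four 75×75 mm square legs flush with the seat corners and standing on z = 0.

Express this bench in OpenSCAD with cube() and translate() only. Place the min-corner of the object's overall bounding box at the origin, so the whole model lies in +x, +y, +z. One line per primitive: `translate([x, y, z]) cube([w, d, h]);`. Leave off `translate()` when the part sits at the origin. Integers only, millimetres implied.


// leg_h = 423 − 52 = 371
translate([0, 0, 371]) cube([1340, 406, 52]);
cube([75, 75, 371]);
translate([0, 331, 0]) cube([75, 75, 371]);
translate([1265, 0, 0]) cube([75, 75, 371]);
translate([1265, 331, 0]) cube([75, 75, 371]);


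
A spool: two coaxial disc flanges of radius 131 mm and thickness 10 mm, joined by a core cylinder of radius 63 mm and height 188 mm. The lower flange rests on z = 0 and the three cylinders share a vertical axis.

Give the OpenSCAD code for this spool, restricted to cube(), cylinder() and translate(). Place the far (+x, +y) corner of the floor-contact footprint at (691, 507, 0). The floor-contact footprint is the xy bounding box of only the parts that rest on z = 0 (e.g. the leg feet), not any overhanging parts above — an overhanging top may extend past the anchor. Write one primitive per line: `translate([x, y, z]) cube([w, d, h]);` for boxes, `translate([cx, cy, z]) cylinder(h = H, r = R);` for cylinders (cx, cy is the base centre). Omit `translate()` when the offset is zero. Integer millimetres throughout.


translate([560, 376, 0]) cylinder(h = 10, r = 131);
translate([560, 376, 10]) cylinder(h = 188, r = 63);
translate([560, 376, 198]) cylinder(h = 10, r = 131);


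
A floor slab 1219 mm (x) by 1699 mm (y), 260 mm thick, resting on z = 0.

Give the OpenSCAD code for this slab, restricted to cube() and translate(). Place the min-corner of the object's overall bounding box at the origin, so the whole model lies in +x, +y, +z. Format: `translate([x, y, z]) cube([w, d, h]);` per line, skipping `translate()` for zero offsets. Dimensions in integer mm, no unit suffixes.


cube([1219, 1699, 260]);


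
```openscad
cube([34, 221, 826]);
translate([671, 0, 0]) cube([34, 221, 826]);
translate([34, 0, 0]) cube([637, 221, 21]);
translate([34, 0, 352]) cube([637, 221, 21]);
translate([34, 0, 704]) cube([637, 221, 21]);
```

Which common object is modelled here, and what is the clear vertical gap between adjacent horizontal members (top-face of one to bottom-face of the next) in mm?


A bookshelf. The clear shelf gap is 331 mm.

Two tall side panels with 3 horizontal boards between them — a bookshelf. The first two shelf undersides are at z = 0 and z = 352; with shelf thickness 21, the clear gap is 352 − 0 − 21 = 331 mm.


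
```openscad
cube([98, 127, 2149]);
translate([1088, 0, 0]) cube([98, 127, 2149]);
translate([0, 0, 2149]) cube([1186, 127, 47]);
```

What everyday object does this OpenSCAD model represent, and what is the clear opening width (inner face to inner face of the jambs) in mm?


A door frame. The clear opening width is 990 mm.

Two 2149 mm tall posts with a header on top — a door frame. The left jamb is 98 mm wide at x = 0; the right jamb starts at x = 1088. The clear opening is 1088 − 98 = 990 mm.
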